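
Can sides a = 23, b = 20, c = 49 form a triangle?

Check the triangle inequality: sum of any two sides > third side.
a + b vs c: 23 + 20 = 43 ≤ 49  ✗
a + c vs b: 23 + 49 = 72 > 20  ✓
b + c vs a: 20 + 49 = 69 > 23  ✓

No: 23 + 20 = 43 is not > 49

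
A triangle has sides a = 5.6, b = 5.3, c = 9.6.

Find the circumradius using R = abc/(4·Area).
First find the area with Heron's formula.
s = (5.6 + 5.3 + 9.6)/2 = 10.25
Area = √(s(s−a)(s−b)(s−c)) = √(10.25·4.65·4.95·0.65) ≈ √153.354 ≈ 12.3836
abc = 5.6·5.3·9.6 = 284.928
R = abc/(4·Area) ≈ 284.928/(4·12.3836) = 284.928/49.5345 ≈ 5.75211

R = 5.752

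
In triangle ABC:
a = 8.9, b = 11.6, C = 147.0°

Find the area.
Two sides and the included angle (SAS): A = ½·a·b·sin(C) = ½·8.9·11.6·sin(147.0°)
sin(147.0°) ≈ 0.544639
A ≈ ½·103.24·0.544639 = 51.62·0.544639 ≈ 28.1143

Area = 28.11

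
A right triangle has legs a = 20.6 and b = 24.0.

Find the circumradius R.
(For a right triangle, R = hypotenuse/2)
Hypotenuse c = √(a² + b²) = √(424.36 + 576) = √1000.36 ≈ 31.6285
R = c/2 ≈ 31.6285/2 ≈ 15.8142

R = 15.81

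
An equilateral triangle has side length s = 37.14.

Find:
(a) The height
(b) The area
(a) The height splits the triangle into two 30-60-90 halves: h = s·√3/2 = 37.14·1.73205/2 ≈ 64.3284/2 ≈ 32.1642
(b) Area = (√3/4)·s² = (√3/4)·37.14² = (√3/4)·1379.3796 ≈ 0.433013·1379.3796 ≈ 597.289

Height = 32.16, Area = 597.3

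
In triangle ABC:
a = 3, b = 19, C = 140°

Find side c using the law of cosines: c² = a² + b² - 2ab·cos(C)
c² = 3² + 19² − 2·3·19·cos(140°)
cos(140°) ≈ -0.766044
c² ≈ 9 + 361 − 114·(-0.766044) ≈ 370 + 87.3291 ≈ 457.329
c ≈ √457.329 ≈ 21.3853

c = 21.39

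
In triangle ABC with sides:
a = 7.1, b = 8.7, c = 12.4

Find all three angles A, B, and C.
Law of cosines for each angle (a² = 50.41, b² = 75.69, c² = 153.76):
cos(A) = (b² + c² − a²)/(2bc) = (75.69 + 153.76 − 50.41)/(2·8.7·12.4) = 179.04/215.76 ≈ 0.829811  ⇒  A ≈ 33.9207°
cos(B) = (a² + c² − b²)/(2ac) = (50.41 + 153.76 − 75.69)/(2·7.1·12.4) = 128.48/176.08 ≈ 0.729668  ⇒  B ≈ 43.1414°
cos(C) = (a² + b² − c²)/(2ab) = (50.41 + 75.69 − 153.76)/(2·7.1·8.7) = -27.66/123.54 ≈ -0.223895  ⇒  C ≈ 102.938°
Check: A + B + C ≈ 180°

A = 33.92°, B = 43.14°, C = 102.9°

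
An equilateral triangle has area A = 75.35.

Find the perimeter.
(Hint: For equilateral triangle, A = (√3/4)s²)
A = (√3/4)s²  ⇒  s² = 4A/√3 = 4·75.35/√3 = 301.4/1.73205 ≈ 174.013
s ≈ √174.013 ≈ 13.1914
Perimeter = 3s ≈ 3·13.1914 ≈ 39.5742

Perimeter = 39.57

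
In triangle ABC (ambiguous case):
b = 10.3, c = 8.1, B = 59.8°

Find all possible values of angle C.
b/sin(B) = c/sin(C)  ⇒  sin(C) = c·sin(B)/b = 8.1·sin(59.8°)/10.3
sin(59.8°) ≈ 0.864275
sin(C) ≈ 8.1·0.864275/10.3 ≈ 7.00063/10.3 ≈ 0.679672
Candidate 1: C₁ = arcsin(0.679672) ≈ 42.818°  →  A = 180° − 59.8° − 42.818° ≈ 77.382° > 0, valid
Candidate 2: C₂ = 180° − C₁ ≈ 137.182°  →  A = 180° − 59.8° − 137.182° ≈ -16.982° ≤ 0, not a valid triangle

C = 42.82° (one solution)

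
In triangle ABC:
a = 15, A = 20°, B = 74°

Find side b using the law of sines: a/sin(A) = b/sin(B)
a/sin(A) = b/sin(B)  ⇒  b = a·sin(B)/sin(A) = 15·sin(74°)/sin(20°)
sin(74°) ≈ 0.961262, sin(20°) ≈ 0.34202
b ≈ 15·0.961262/0.34202 ≈ 14.4189/0.34202 ≈ 42.1581

b = 42.16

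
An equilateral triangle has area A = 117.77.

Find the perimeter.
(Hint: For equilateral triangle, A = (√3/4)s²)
A = (√3/4)s²  ⇒  s² = 4A/√3 = 4·117.77/√3 = 471.08/1.73205 ≈ 271.978
s ≈ √271.978 ≈ 16.4918
Perimeter = 3s ≈ 3·16.4918 ≈ 49.4753

Perimeter = 49.48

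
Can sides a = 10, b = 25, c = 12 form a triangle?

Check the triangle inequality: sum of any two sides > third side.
a + b vs c: 10 + 25 = 35 > 12  ✓
a + c vs b: 10 + 12 = 22 ≤ 25  ✗
b + c vs a: 25 + 12 = 37 > 10  ✓

No: 10 + 12 = 22 is not > 25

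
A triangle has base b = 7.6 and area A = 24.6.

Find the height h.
A = ½·b·h  ⇒  h = 2A/b = 2·24.6/7.6 = 49.2/7.6 ≈ 6.47368

h = 6.474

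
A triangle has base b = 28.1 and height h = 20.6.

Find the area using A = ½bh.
A = ½·b·h = ½·28.1·20.6 = ½·578.86 = 289.43

Area = 289.43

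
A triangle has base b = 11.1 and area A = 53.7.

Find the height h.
A = ½·b·h  ⇒  h = 2A/b = 2·53.7/11.1 = 107.4/11.1 ≈ 9.67568

h = 9.676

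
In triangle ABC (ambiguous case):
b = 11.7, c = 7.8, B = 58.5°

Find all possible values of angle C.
b/sin(B) = c/sin(C)  ⇒  sin(C) = c·sin(B)/b = 7.8·sin(58.5°)/11.7
sin(58.5°) ≈ 0.85264
sin(C) ≈ 7.8·0.85264/11.7 ≈ 6.65059/11.7 ≈ 0.568427
Candidate 1: C₁ = arcsin(0.568427) ≈ 34.6406°  →  A = 180° − 58.5° − 34.6406° ≈ 86.8594° > 0, valid
Candidate 2: C₂ = 180° − C₁ ≈ 145.359°  →  A = 180° − 58.5° − 145.359° ≈ -23.8594° ≤ 0, not a valid triangle

C = 34.64° (one solution)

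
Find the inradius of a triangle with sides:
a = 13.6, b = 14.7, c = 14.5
r = Area/s where s is the semi-perimeter.
s = (13.6 + 14.7 + 14.5)/2 = 42.8/2 = 21.4
Area = √(s(s−a)(s−b)(s−c)) = √(21.4·7.8·6.7·6.9) ≈ √7716.71 ≈ 87.8448
r ≈ 87.8448/21.4 ≈ 4.1049

r = 4.105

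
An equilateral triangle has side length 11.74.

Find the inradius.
r = Area/s with s the semi-perimeter.
Area = (√3/4)·11.74² = (√3/4)·137.8276 ≈ 0.433013·137.8276 ≈ 59.6811
s = 3·11.74/2 = 17.61
r ≈ 59.6811/17.61 ≈ 3.38905
(Equivalently r = side/(2√3) = 11.74/3.4641 ≈ 3.38905.)

r = 3.389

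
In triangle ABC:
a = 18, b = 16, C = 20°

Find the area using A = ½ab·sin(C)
A = ½·a·b·sin(C) = ½·18·16·sin(20°)
sin(20°) ≈ 0.34202
A ≈ ½·288·0.34202 = 144·0.34202 ≈ 49.2509

Area = 49.25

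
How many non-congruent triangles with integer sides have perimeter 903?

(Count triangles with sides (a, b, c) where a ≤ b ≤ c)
Let a ≤ b ≤ c with a + b + c = 903. The only binding inequality is a + b > c, i.e. 903 − c > c, so c < 903/2; and c ≥ 903/3 since c is the largest side.
So 301 ≤ c ≤ 451. For each c, b runs from ⌈(903 − c)/2⌉ up to c (then a = 903 − b − c satisfies 1 ≤ a ≤ b automatically), giving c − ⌈(903 − c)/2⌉ + 1 choices.
Summing over c: 1 + 2 + 4 + 5 + … + 224 + 226  (151 terms, c = 301, …, 451) = 17101
Check (closed form: nearest integer to p²/48 for even p, (p+3)²/48 for odd p): (903+3)²/48 = 906²/48 = 820836/48 ≈ 17100.75 → 17101

17101 triangles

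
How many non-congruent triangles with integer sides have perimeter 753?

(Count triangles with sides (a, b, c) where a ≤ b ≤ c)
Let a ≤ b ≤ c with a + b + c = 753. The only binding inequality is a + b > c, i.e. 753 − c > c, so c < 753/2; and c ≥ 753/3 since c is the largest side.
So 251 ≤ c ≤ 376. For each c, b runs from ⌈(753 − c)/2⌉ up to c (then a = 753 − b − c satisfies 1 ≤ a ≤ b automatically), giving c − ⌈(753 − c)/2⌉ + 1 choices.
Summing over c: 1 + 2 + 4 + 5 + … + 187 + 188  (126 terms, c = 251, …, 376) = 11907
Check (closed form: nearest integer to p²/48 for even p, (p+3)²/48 for odd p): (753+3)²/48 = 756²/48 = 571536/48 ≈ 11907.00 → 11907

11907 triangles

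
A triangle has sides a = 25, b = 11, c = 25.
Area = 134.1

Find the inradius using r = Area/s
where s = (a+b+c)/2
s = (25 + 11 + 25)/2 = 61/2 = 30.5
r = Area/s = 134.1/30.5 ≈ 4.39672

r = 4.397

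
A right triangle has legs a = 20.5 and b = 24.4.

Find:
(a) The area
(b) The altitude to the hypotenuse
(a) The legs are perpendicular, so Area = ½·a·b = ½·20.5·24.4 = ½·500.2 = 250.1
(b) Hypotenuse c = √(a² + b²) = √(420.25 + 595.36) = √1015.61 ≈ 31.8686
    Area = ½·c·h_c  ⇒  h_c = 2·Area/c = 500.2/31.8686 ≈ 15.6957

Area = 250.1, h_c = 15.7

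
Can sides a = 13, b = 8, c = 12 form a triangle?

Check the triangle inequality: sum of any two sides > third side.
a + b vs c: 13 + 8 = 21 > 12  ✓
a + c vs b: 13 + 12 = 25 > 8  ✓
b + c vs a: 8 + 12 = 20 > 13  ✓

Yes, triangle inequality satisfied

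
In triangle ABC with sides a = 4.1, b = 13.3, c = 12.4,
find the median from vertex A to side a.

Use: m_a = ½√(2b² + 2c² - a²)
m_a = ½√(2·13.3² + 2·12.4² − 4.1²) = ½√(2·176.89 + 2·153.76 − 16.81) = ½√(353.78 + 307.52 − 16.81) = ½√644.49
√644.49 ≈ 25.3868, so m_a ≈ 12.6934

m_a = 12.69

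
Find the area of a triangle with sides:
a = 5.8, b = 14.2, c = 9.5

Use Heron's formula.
s = (5.8 + 14.2 + 9.5)/2 = 29.5/2 = 14.75
s − a = 8.95, s − b = 0.55, s − c = 5.25
s(s−a)(s−b)(s−c) = 14.75·8.95·0.55·5.25 ≈ 381.186
Area = √381.186 ≈ 19.524

Area = 19.52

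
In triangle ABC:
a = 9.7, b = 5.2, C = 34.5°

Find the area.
Two sides and the included angle (SAS): A = ½·a·b·sin(C) = ½·9.7·5.2·sin(34.5°)
sin(34.5°) ≈ 0.566406
A ≈ ½·50.44·0.566406 = 25.22·0.566406 ≈ 14.2848

Area = 14.28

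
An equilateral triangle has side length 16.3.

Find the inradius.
r = Area/s with s the semi-perimeter.
Area = (√3/4)·16.3² = (√3/4)·265.69 ≈ 0.433013·265.69 ≈ 115.047
s = 3·16.3/2 = 24.45
r ≈ 115.047/24.45 ≈ 4.7054
(Equivalently r = side/(2√3) = 16.3/3.4641 ≈ 4.7054.)

r = 4.705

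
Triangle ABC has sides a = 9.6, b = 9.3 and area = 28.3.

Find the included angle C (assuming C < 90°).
Area = ½·a·b·sin(C)  ⇒  sin(C) = 2·Area/(a·b) = 2·28.3/(9.6·9.3) = 56.6/89.28 ≈ 0.633961
C = arcsin(0.633961) ≈ 39.3429° (taking the acute solution since C < 90°)

C = 39.34°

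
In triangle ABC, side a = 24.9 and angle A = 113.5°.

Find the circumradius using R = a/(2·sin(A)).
R = a/(2·sin(A)) = 24.9/(2·sin(113.5°))
sin(113.5°) ≈ 0.91706
R ≈ 24.9/(2·0.91706) = 24.9/1.83412 ≈ 13.576

R = 13.58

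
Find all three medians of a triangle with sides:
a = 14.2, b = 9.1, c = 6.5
Median formula: m_a = ½√(2b² + 2c² − a²) (and cyclically). a² = 201.64, b² = 82.81, c² = 42.25.
m_a = ½√(2·82.81 + 2·42.25 − 201.64) = ½√48.48 ≈ ½·6.96276 ≈ 3.48138
m_b = ½√(2·201.64 + 2·42.25 − 82.81) = ½√404.97 ≈ ½·20.1239 ≈ 10.0619
m_c = ½√(2·201.64 + 2·82.81 − 42.25) = ½√526.65 ≈ ½·22.9489 ≈ 11.4744

m_a = 3.481, m_b = 10.06, m_c = 11.47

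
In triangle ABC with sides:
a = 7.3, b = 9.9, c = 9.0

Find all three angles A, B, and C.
Law of cosines for each angle (a² = 53.29, b² = 98.01, c² = 81):
cos(A) = (b² + c² − a²)/(2bc) = (98.01 + 81 − 53.29)/(2·9.9·9.0) = 125.72/178.2 ≈ 0.705499  ⇒  A ≈ 45.1301°
cos(B) = (a² + c² − b²)/(2ac) = (53.29 + 81 − 98.01)/(2·7.3·9.0) = 36.28/131.4 ≈ 0.276104  ⇒  B ≈ 73.9722°
cos(C) = (a² + b² − c²)/(2ab) = (53.29 + 98.01 − 81)/(2·7.3·9.9) = 70.3/144.54 ≈ 0.486371  ⇒  C ≈ 60.8977°
Check: A + B + C ≈ 180°

A = 45.13°, B = 73.97°, C = 60.9°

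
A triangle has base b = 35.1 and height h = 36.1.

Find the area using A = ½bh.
A = ½·b·h = ½·35.1·36.1 = ½·1267.11 = 633.555

Area = 633.555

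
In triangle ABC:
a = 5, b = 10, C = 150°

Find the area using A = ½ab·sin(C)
A = ½·a·b·sin(C) = ½·5·10·sin(150°)
sin(150°) ≈ 0.5
A ≈ ½·50·0.5 = 25·0.5 ≈ 12.5

Area = 12.5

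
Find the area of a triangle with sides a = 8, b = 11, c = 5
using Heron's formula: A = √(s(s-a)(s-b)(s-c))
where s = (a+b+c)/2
s = (8 + 11 + 5)/2 = 24/2 = 12
s − a = 4, s − b = 1, s − c = 7
s(s−a)(s−b)(s−c) = 12·4·1·7 = 336
Area = √336 ≈ 18.3303

s = 12.0, Area = 18.33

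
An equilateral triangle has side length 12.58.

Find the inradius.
r = Area/s with s the semi-perimeter.
Area = (√3/4)·12.58² = (√3/4)·158.2564 ≈ 0.433013·158.2564 ≈ 68.527
s = 3·12.58/2 = 18.87
r ≈ 68.527/18.87 ≈ 3.63153
(Equivalently r = side/(2√3) = 12.58/3.4641 ≈ 3.63153.)

r = 3.632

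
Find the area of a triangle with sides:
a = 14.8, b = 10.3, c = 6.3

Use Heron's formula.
s = (14.8 + 10.3 + 6.3)/2 = 31.4/2 = 15.7
s − a = 0.9, s − b = 5.4, s − c = 9.4
s(s−a)(s−b)(s−c) = 15.7·0.9·5.4·9.4 ≈ 717.239
Area = √717.239 ≈ 26.7813

Area = 26.78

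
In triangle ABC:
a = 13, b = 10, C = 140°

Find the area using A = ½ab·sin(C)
A = ½·a·b·sin(C) = ½·13·10·sin(140°)
sin(140°) ≈ 0.642788
A ≈ ½·130·0.642788 = 65·0.642788 ≈ 41.7812

Area = 41.78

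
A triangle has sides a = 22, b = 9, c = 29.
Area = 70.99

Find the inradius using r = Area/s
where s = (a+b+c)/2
s = (22 + 9 + 29)/2 = 60/2 = 30
r = Area/s = 70.99/30 ≈ 2.36633

r = 2.366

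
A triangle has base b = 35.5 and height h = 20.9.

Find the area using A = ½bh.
A = ½·b·h = ½·35.5·20.9 = ½·741.95 = 370.975

Area = 370.975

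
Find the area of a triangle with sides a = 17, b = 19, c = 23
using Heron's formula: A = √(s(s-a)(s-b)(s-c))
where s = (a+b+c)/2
s = (17 + 19 + 23)/2 = 59/2 = 29.5
s − a = 12.5, s − b = 10.5, s − c = 6.5
s(s−a)(s−b)(s−c) = 29.5·12.5·10.5·6.5 = 25167.1875
Area = √25167.1875 ≈ 158.642

s = 29.5, Area = 158.6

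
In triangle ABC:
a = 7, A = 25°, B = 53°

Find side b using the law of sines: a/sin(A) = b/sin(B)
a/sin(A) = b/sin(B)  ⇒  b = a·sin(B)/sin(A) = 7·sin(53°)/sin(25°)
sin(53°) ≈ 0.798636, sin(25°) ≈ 0.422618
b ≈ 7·0.798636/0.422618 ≈ 5.59045/0.422618 ≈ 13.2281

b = 13.23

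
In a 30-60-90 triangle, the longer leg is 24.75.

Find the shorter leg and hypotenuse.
In a 30-60-90 triangle the sides are in ratio 1 : √3 : 2, so short leg = long leg/√3 and hypotenuse = 2·(short leg).
Short leg = 24.75/√3 ≈ 24.75/1.73205 ≈ 14.2894
Hypotenuse = 2·14.2894 ≈ 28.5788

Short leg = 14.29, Hypotenuse = 28.58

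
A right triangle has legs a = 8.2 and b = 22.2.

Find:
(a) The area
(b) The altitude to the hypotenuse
(a) The legs are perpendicular, so Area = ½·a·b = ½·8.2·22.2 = ½·182.04 = 91.02
(b) Hypotenuse c = √(a² + b²) = √(67.24 + 492.84) = √560.08 ≈ 23.666
    Area = ½·c·h_c  ⇒  h_c = 2·Area/c = 182.04/23.666 ≈ 7.69204

Area = 91.02, h_c = 7.692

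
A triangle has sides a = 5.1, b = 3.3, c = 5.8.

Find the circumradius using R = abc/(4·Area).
First find the area with Heron's formula.
s = (5.1 + 3.3 + 5.8)/2 = 7.1
Area = √(s(s−a)(s−b)(s−c)) = √(7.1·2·3.8·1.3) ≈ √70.148 ≈ 8.37544
abc = 5.1·3.3·5.8 = 97.614
R = abc/(4·Area) ≈ 97.614/(4·8.37544) = 97.614/33.5018 ≈ 2.9137

R = 2.914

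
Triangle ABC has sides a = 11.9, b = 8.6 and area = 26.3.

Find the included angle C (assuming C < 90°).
Area = ½·a·b·sin(C)  ⇒  sin(C) = 2·Area/(a·b) = 2·26.3/(11.9·8.6) = 52.6/102.34 ≈ 0.513973
C = arcsin(0.513973) ≈ 30.9288° (taking the acute solution since C < 90°)

C = 30.93°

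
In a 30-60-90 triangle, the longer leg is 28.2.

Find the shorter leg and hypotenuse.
In a 30-60-90 triangle the sides are in ratio 1 : √3 : 2, so short leg = long leg/√3 and hypotenuse = 2·(short leg).
Short leg = 28.2/√3 ≈ 28.2/1.73205 ≈ 16.2813
Hypotenuse = 2·16.2813 ≈ 32.5626

Short leg = 16.28, Hypotenuse = 32.56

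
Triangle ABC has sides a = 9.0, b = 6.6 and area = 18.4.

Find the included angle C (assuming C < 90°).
Area = ½·a·b·sin(C)  ⇒  sin(C) = 2·Area/(a·b) = 2·18.4/(9.0·6.6) = 36.8/59.4 ≈ 0.619529
C = arcsin(0.619529) ≈ 38.2817° (taking the acute solution since C < 90°)

C = 38.28°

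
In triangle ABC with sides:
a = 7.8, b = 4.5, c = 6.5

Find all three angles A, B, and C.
Law of cosines for each angle (a² = 60.84, b² = 20.25, c² = 42.25):
cos(A) = (b² + c² − a²)/(2bc) = (20.25 + 42.25 − 60.84)/(2·4.5·6.5) = 1.66/58.5 ≈ 0.0283761  ⇒  A ≈ 88.374°
cos(B) = (a² + c² − b²)/(2ac) = (60.84 + 42.25 − 20.25)/(2·7.8·6.5) = 82.84/101.4 ≈ 0.816963  ⇒  B ≈ 35.2181°
cos(C) = (a² + b² − c²)/(2ab) = (60.84 + 20.25 − 42.25)/(2·7.8·4.5) = 38.84/70.2 ≈ 0.553276  ⇒  C ≈ 56.4079°
Check: A + B + C ≈ 180°

A = 88.37°, B = 35.22°, C = 56.41°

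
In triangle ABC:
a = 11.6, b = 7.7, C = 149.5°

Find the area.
Two sides and the included angle (SAS): A = ½·a·b·sin(C) = ½·11.6·7.7·sin(149.5°)
sin(149.5°) ≈ 0.507538
A ≈ ½·89.32·0.507538 = 44.66·0.507538 ≈ 22.6667

Area = 22.67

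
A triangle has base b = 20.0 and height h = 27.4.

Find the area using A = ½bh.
A = ½·b·h = ½·20.0·27.4 = ½·548 = 274

Area = 274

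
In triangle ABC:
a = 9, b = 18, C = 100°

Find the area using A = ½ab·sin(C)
A = ½·a·b·sin(C) = ½·9·18·sin(100°)
sin(100°) ≈ 0.984808
A ≈ ½·162·0.984808 = 81·0.984808 ≈ 79.7694

Area = 79.77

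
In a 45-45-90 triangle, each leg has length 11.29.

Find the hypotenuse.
In a 45-45-90 triangle the sides are in ratio 1 : 1 : √2, so hypotenuse = leg·√2.
Hypotenuse = 11.29·√2 ≈ 11.29·1.41421 ≈ 15.9665

Hypotenuse = 11.29√2 = 15.97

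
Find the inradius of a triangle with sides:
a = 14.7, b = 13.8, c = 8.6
r = Area/s where s is the semi-perimeter.
s = (14.7 + 13.8 + 8.6)/2 = 37.1/2 = 18.55
Area = √(s(s−a)(s−b)(s−c)) = √(18.55·3.85·4.75·9.95) ≈ √3375.37 ≈ 58.0979
r ≈ 58.0979/18.55 ≈ 3.13196

r = 3.132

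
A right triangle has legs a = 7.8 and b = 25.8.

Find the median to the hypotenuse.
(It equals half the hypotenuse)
Hypotenuse c = √(a² + b²) = √(60.84 + 665.64) = √726.48 ≈ 26.9533
Median to hypotenuse = c/2 ≈ 26.9533/2 ≈ 13.4766

Median = 13.48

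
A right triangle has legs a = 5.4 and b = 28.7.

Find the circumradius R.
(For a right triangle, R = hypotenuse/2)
Hypotenuse c = √(a² + b²) = √(29.16 + 823.69) = √852.85 ≈ 29.2036
R = c/2 ≈ 29.2036/2 ≈ 14.6018

R = 14.6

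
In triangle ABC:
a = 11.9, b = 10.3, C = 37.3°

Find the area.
Two sides and the included angle (SAS): A = ½·a·b·sin(C) = ½·11.9·10.3·sin(37.3°)
sin(37.3°) ≈ 0.605988
A ≈ ½·122.57·0.605988 = 61.285·0.605988 ≈ 37.138

Area = 37.14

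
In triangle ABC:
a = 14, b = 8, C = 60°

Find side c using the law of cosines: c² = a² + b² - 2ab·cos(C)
c² = 14² + 8² − 2·14·8·cos(60°)
cos(60°) ≈ 0.5
c² ≈ 196 + 64 − 224·(0.5) ≈ 260 − 112 ≈ 148
c ≈ √148 ≈ 12.1655

c = 12.17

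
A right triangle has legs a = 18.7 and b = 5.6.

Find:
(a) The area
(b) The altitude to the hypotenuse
(a) The legs are perpendicular, so Area = ½·a·b = ½·18.7·5.6 = ½·104.72 = 52.36
(b) Hypotenuse c = √(a² + b²) = √(349.69 + 31.36) = √381.05 ≈ 19.5205
    Area = ½·c·h_c  ⇒  h_c = 2·Area/c = 104.72/19.5205 ≈ 5.36462

Area = 52.36, h_c = 5.365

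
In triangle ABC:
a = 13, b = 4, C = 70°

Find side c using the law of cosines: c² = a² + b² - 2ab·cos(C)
c² = 13² + 4² − 2·13·4·cos(70°)
cos(70°) ≈ 0.34202
c² ≈ 169 + 16 − 104·(0.34202) ≈ 185 − 35.5701 ≈ 149.43
c ≈ √149.43 ≈ 12.2242

c = 12.22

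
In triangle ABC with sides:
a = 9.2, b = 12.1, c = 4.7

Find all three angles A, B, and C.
Law of cosines for each angle (a² = 84.64, b² = 146.41, c² = 22.09):
cos(A) = (b² + c² − a²)/(2bc) = (146.41 + 22.09 − 84.64)/(2·12.1·4.7) = 83.86/113.74 ≈ 0.737296  ⇒  A ≈ 42.4985°
cos(B) = (a² + c² − b²)/(2ac) = (84.64 + 22.09 − 146.41)/(2·9.2·4.7) = -39.68/86.48 ≈ -0.458834  ⇒  B ≈ 117.312°
cos(C) = (a² + b² − c²)/(2ab) = (84.64 + 146.41 − 22.09)/(2·9.2·12.1) = 208.96/222.64 ≈ 0.938556  ⇒  C ≈ 20.1896°
Check: A + B + C ≈ 180°

A = 42.5°, B = 117.3°, C = 20.19°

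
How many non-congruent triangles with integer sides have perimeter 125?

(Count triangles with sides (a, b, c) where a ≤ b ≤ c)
Let a ≤ b ≤ c with a + b + c = 125. The only binding inequality is a + b > c, i.e. 125 − c > c, so c < 125/2; and c ≥ 125/3 since c is the largest side.
So 42 ≤ c ≤ 62. For each c, b runs from ⌈(125 − c)/2⌉ up to c (then a = 125 − b − c satisfies 1 ≤ a ≤ b automatically), giving c − ⌈(125 − c)/2⌉ + 1 choices.
Summing over c: 1 + 3 + 4 + 6 + … + 30 + 31  (21 terms, c = 42, …, 62) = 341
Check (closed form: nearest integer to p²/48 for even p, (p+3)²/48 for odd p): (125+3)²/48 = 128²/48 = 16384/48 ≈ 341.33 → 341

341 triangles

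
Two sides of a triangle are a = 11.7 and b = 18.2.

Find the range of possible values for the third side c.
Triangle inequality: |a − b| < c < a + b
|a − b| = |11.7 − 18.2| = 6.5
a + b = 11.7 + 18.2 = 29.9

6.5 < c < 29.9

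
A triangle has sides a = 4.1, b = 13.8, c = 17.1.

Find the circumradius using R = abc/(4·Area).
First find the area with Heron's formula.
s = (4.1 + 13.8 + 17.1)/2 = 17.5
Area = √(s(s−a)(s−b)(s−c)) = √(17.5·13.4·3.7·0.4) ≈ √347.06 ≈ 18.6295
abc = 4.1·13.8·17.1 = 967.518
R = abc/(4·Area) ≈ 967.518/(4·18.6295) = 967.518/74.5182 ≈ 12.9836

R = 12.98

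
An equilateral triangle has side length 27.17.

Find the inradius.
r = Area/s with s the semi-perimeter.
Area = (√3/4)·27.17² = (√3/4)·738.2089 ≈ 0.433013·738.2089 ≈ 319.654
s = 3·27.17/2 = 40.755
r ≈ 319.654/40.755 ≈ 7.8433
(Equivalently r = side/(2√3) = 27.17/3.4641 ≈ 7.8433.)

r = 7.843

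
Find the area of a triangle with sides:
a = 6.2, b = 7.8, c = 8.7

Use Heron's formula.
s = (6.2 + 7.8 + 8.7)/2 = 22.7/2 = 11.35
s − a = 5.15, s − b = 3.55, s − c = 2.65
s(s−a)(s−b)(s−c) = 11.35·5.15·3.55·2.65 ≈ 549.892
Area = √549.892 ≈ 23.4498

Area = 23.45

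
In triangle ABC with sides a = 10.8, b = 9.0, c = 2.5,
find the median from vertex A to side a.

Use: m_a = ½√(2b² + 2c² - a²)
m_a = ½√(2·9.0² + 2·2.5² − 10.8²) = ½√(2·81 + 2·6.25 − 116.64) = ½√(162 + 12.5 − 116.64) = ½√57.86
√57.86 ≈ 7.60658, so m_a ≈ 3.80329

m_a = 3.803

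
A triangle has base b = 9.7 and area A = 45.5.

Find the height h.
A = ½·b·h  ⇒  h = 2A/b = 2·45.5/9.7 = 91/9.7 ≈ 9.38144

h = 9.381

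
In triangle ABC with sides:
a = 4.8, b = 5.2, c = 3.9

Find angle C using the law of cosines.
c² = a² + b² − 2ab·cos(C)  ⇒  cos(C) = (a² + b² − c²)/(2ab)
cos(C) = (4.8² + 5.2² − 3.9²)/(2·4.8·5.2) = (23.04 + 27.04 − 15.21)/49.92 = 34.87/49.92 ≈ 0.698518
C = arccos(0.698518) ≈ 45.6918°

C = 45.69°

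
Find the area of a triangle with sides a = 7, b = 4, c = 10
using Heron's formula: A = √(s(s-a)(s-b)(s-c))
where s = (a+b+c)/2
s = (7 + 4 + 10)/2 = 21/2 = 10.5
s − a = 3.5, s − b = 6.5, s − c = 0.5
s(s−a)(s−b)(s−c) = 10.5·3.5·6.5·0.5 = 119.4375
Area = √119.4375 ≈ 10.9287

s = 10.5, Area = 10.93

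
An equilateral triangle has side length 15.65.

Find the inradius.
r = Area/s with s the semi-perimeter.
Area = (√3/4)·15.65² = (√3/4)·244.9225 ≈ 0.433013·244.9225 ≈ 106.055
s = 3·15.65/2 = 23.475
r ≈ 106.055/23.475 ≈ 4.51777
(Equivalently r = side/(2√3) = 15.65/3.4641 ≈ 4.51777.)

r = 4.518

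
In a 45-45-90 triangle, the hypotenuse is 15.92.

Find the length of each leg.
In a 45-45-90 triangle hypotenuse = leg·√2, so leg = hypotenuse/√2.
Leg = 15.92/√2 ≈ 15.92/1.41421 ≈ 11.2571

Each leg = 11.26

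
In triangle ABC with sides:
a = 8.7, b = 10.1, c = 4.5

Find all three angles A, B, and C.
Law of cosines for each angle (a² = 75.69, b² = 102.01, c² = 20.25):
cos(A) = (b² + c² − a²)/(2bc) = (102.01 + 20.25 − 75.69)/(2·10.1·4.5) = 46.57/90.9 ≈ 0.512321  ⇒  A ≈ 59.1814°
cos(B) = (a² + c² − b²)/(2ac) = (75.69 + 20.25 − 102.01)/(2·8.7·4.5) = -6.07/78.3 ≈ -0.0775223  ⇒  B ≈ 94.4462°
cos(C) = (a² + b² − c²)/(2ab) = (75.69 + 102.01 − 20.25)/(2·8.7·10.1) = 157.45/175.74 ≈ 0.895926  ⇒  C ≈ 26.3724°
Check: A + B + C ≈ 180°

A = 59.18°, B = 94.45°, C = 26.37°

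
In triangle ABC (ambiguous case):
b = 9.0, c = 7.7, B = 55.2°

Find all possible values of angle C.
b/sin(B) = c/sin(C)  ⇒  sin(C) = c·sin(B)/b = 7.7·sin(55.2°)/9.0
sin(55.2°) ≈ 0.821149
sin(C) ≈ 7.7·0.821149/9.0 ≈ 6.32285/9.0 ≈ 0.702539
Candidate 1: C₁ = arcsin(0.702539) ≈ 44.631°  →  A = 180° − 55.2° − 44.631° ≈ 80.169° > 0, valid
Candidate 2: C₂ = 180° − C₁ ≈ 135.369°  →  A = 180° − 55.2° − 135.369° ≈ -10.569° ≤ 0, not a valid triangle

C = 44.63° (one solution)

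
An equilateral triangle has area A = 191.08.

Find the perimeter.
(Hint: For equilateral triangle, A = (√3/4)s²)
A = (√3/4)s²  ⇒  s² = 4A/√3 = 4·191.08/√3 = 764.32/1.73205 ≈ 441.28
s ≈ √441.28 ≈ 21.0067
Perimeter = 3s ≈ 3·21.0067 ≈ 63.02

Perimeter = 63.02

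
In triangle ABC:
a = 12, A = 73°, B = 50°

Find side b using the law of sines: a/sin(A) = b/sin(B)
a/sin(A) = b/sin(B)  ⇒  b = a·sin(B)/sin(A) = 12·sin(50°)/sin(73°)
sin(50°) ≈ 0.766044, sin(73°) ≈ 0.956305
b ≈ 12·0.766044/0.956305 ≈ 9.19253/0.956305 ≈ 9.61256

b = 9.613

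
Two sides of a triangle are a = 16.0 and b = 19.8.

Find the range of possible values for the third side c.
Triangle inequality: |a − b| < c < a + b
|a − b| = |16.0 − 19.8| = 3.8
a + b = 16.0 + 19.8 = 35.8

3.8 < c < 35.8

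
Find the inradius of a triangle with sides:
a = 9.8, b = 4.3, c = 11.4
r = Area/s where s is the semi-perimeter.
s = (9.8 + 4.3 + 11.4)/2 = 25.5/2 = 12.75
Area = √(s(s−a)(s−b)(s−c)) = √(12.75·2.95·8.45·1.35) ≈ √429.065 ≈ 20.7139
r ≈ 20.7139/12.75 ≈ 1.62462

r = 1.625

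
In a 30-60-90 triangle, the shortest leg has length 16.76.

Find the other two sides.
In a 30-60-90 triangle the sides are in ratio 1 : √3 : 2 (short leg : long leg : hypotenuse).
Long leg = 16.76·√3 ≈ 16.76·1.73205 ≈ 29.0292
Hypotenuse = 2·16.76 = 33.52

Long leg = 16.76√3 = 29.03, Hypotenuse = 33.52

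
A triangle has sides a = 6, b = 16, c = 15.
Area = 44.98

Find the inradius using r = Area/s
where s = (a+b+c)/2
s = (6 + 16 + 15)/2 = 37/2 = 18.5
r = Area/s = 44.98/18.5 ≈ 2.43135

r = 2.431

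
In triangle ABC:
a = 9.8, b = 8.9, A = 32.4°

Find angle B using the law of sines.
a/sin(A) = b/sin(B)  ⇒  sin(B) = b·sin(A)/a = 8.9·sin(32.4°)/9.8
sin(32.4°) ≈ 0.535827
sin(B) ≈ 8.9·0.535827/9.8 ≈ 4.76886/9.8 ≈ 0.486618
B = arcsin(0.486618) ≈ 29.1185°
(Since b ≤ a we need B ≤ A, so the obtuse alternative 180° − 29.1185° ≈ 150.881° is rejected.)

B = 29.12°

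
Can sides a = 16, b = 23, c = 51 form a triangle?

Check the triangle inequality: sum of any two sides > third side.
a + b vs c: 16 + 23 = 39 ≤ 51  ✗
a + c vs b: 16 + 51 = 67 > 23  ✓
b + c vs a: 23 + 51 = 74 > 16  ✓

No: 16 + 23 = 39 is not > 51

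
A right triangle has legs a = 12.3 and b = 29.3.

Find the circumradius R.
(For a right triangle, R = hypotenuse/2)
Hypotenuse c = √(a² + b²) = √(151.29 + 858.49) = √1009.78 ≈ 31.777
R = c/2 ≈ 31.777/2 ≈ 15.8885

R = 15.89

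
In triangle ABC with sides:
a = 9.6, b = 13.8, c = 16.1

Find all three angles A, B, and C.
Law of cosines for each angle (a² = 92.16, b² = 190.44, c² = 259.21):
cos(A) = (b² + c² − a²)/(2bc) = (190.44 + 259.21 − 92.16)/(2·13.8·16.1) = 357.49/444.36 ≈ 0.804505  ⇒  A ≈ 36.4375°
cos(B) = (a² + c² − b²)/(2ac) = (92.16 + 259.21 − 190.44)/(2·9.6·16.1) = 160.93/309.12 ≈ 0.520607  ⇒  B ≈ 58.627°
cos(C) = (a² + b² − c²)/(2ab) = (92.16 + 190.44 − 259.21)/(2·9.6·13.8) = 23.39/264.96 ≈ 0.0882775  ⇒  C ≈ 84.9355°
Check: A + B + C ≈ 180°

A = 36.44°, B = 58.63°, C = 84.94°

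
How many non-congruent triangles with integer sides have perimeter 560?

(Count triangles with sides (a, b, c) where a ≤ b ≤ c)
Let a ≤ b ≤ c with a + b + c = 560. The only binding inequality is a + b > c, i.e. 560 − c > c, so c < 560/2; and c ≥ 560/3 since c is the largest side.
So 187 ≤ c ≤ 279. For each c, b runs from ⌈(560 − c)/2⌉ up to c (then a = 560 − b − c satisfies 1 ≤ a ≤ b automatically), giving c − ⌈(560 − c)/2⌉ + 1 choices.
Summing over c: 1 + 3 + 4 + 6 + … + 138 + 139  (93 terms, c = 187, …, 279) = 6533
Check (closed form: nearest integer to p²/48 for even p, (p+3)²/48 for odd p): 560²/48 = 313600/48 ≈ 6533.33 → 6533

6533 triangles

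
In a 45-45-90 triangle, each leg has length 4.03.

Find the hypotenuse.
In a 45-45-90 triangle the sides are in ratio 1 : 1 : √2, so hypotenuse = leg·√2.
Hypotenuse = 4.03·√2 ≈ 4.03·1.41421 ≈ 5.69928

Hypotenuse = 4.03√2 = 5.699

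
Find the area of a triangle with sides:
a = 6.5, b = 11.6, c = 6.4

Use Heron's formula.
s = (6.5 + 11.6 + 6.4)/2 = 24.5/2 = 12.25
s − a = 5.75, s − b = 0.65, s − c = 5.85
s(s−a)(s−b)(s−c) = 12.25·5.75·0.65·5.85 ≈ 267.839
Area = √267.839 ≈ 16.3658

Area = 16.37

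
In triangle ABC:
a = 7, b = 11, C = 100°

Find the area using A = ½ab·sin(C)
A = ½·a·b·sin(C) = ½·7·11·sin(100°)
sin(100°) ≈ 0.984808
A ≈ ½·77·0.984808 = 38.5·0.984808 ≈ 37.9151

Area = 37.92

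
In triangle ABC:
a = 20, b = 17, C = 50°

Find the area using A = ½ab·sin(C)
A = ½·a·b·sin(C) = ½·20·17·sin(50°)
sin(50°) ≈ 0.766044
A ≈ ½·340·0.766044 = 170·0.766044 ≈ 130.228

Area = 130.2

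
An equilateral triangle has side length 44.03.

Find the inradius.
r = Area/s with s the semi-perimeter.
Area = (√3/4)·44.03² = (√3/4)·1938.6409 ≈ 0.433013·1938.6409 ≈ 839.456
s = 3·44.03/2 = 66.045
r ≈ 839.456/66.045 ≈ 12.7104
(Equivalently r = side/(2√3) = 44.03/3.4641 ≈ 12.7104.)

r = 12.71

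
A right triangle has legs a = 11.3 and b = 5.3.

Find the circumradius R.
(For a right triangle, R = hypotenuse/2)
Hypotenuse c = √(a² + b²) = √(127.69 + 28.09) = √155.78 ≈ 12.4812
R = c/2 ≈ 12.4812/2 ≈ 6.24059

R = 6.241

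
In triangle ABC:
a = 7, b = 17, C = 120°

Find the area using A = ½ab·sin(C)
A = ½·a·b·sin(C) = ½·7·17·sin(120°)
sin(120°) ≈ 0.866025
A ≈ ½·119·0.866025 = 59.5·0.866025 ≈ 51.5285

Area = 51.53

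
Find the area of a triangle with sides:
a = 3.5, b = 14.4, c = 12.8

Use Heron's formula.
s = (3.5 + 14.4 + 12.8)/2 = 30.7/2 = 15.35
s − a = 11.85, s − b = 0.95, s − c = 2.55
s(s−a)(s−b)(s−c) = 15.35·11.85·0.95·2.55 ≈ 440.647
Area = √440.647 ≈ 20.9916

Area = 20.99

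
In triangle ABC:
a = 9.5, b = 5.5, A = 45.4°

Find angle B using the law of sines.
a/sin(A) = b/sin(B)  ⇒  sin(B) = b·sin(A)/a = 5.5·sin(45.4°)/9.5
sin(45.4°) ≈ 0.712026
sin(B) ≈ 5.5·0.712026/9.5 ≈ 3.91614/9.5 ≈ 0.412226
B = arcsin(0.412226) ≈ 24.3447°
(Since b ≤ a we need B ≤ A, so the obtuse alternative 180° − 24.3447° ≈ 155.655° is rejected.)

B = 24.34°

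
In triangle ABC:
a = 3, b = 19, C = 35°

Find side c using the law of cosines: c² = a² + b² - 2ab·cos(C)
c² = 3² + 19² − 2·3·19·cos(35°)
cos(35°) ≈ 0.819152
c² ≈ 9 + 361 − 114·(0.819152) ≈ 370 − 93.3833 ≈ 276.617
c ≈ √276.617 ≈ 16.6318

c = 16.63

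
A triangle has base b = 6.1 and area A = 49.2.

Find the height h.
A = ½·b·h  ⇒  h = 2A/b = 2·49.2/6.1 = 98.4/6.1 ≈ 16.1311

h = 16.13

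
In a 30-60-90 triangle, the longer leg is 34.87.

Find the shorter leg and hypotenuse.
In a 30-60-90 triangle the sides are in ratio 1 : √3 : 2, so short leg = long leg/√3 and hypotenuse = 2·(short leg).
Short leg = 34.87/√3 ≈ 34.87/1.73205 ≈ 20.1322
Hypotenuse = 2·20.1322 ≈ 40.2644

Short leg = 20.13, Hypotenuse = 40.26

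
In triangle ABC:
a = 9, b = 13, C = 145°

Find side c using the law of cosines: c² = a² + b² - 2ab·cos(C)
c² = 9² + 13² − 2·9·13·cos(145°)
cos(145°) ≈ -0.819152
c² ≈ 81 + 169 − 234·(-0.819152) ≈ 250 + 191.682 ≈ 441.682
c ≈ √441.682 ≈ 21.0162

c = 21.02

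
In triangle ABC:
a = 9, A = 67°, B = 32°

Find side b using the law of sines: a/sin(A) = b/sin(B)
a/sin(A) = b/sin(B)  ⇒  b = a·sin(B)/sin(A) = 9·sin(32°)/sin(67°)
sin(32°) ≈ 0.529919, sin(67°) ≈ 0.920505
b ≈ 9·0.529919/0.920505 ≈ 4.76927/0.920505 ≈ 5.18115

b = 5.181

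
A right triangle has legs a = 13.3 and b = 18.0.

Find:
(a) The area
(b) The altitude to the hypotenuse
(a) The legs are perpendicular, so Area = ½·a·b = ½·13.3·18.0 = ½·239.4 = 119.7
(b) Hypotenuse c = √(a² + b²) = √(176.89 + 324) = √500.89 ≈ 22.3806
    Area = ½·c·h_c  ⇒  h_c = 2·Area/c = 239.4/22.3806 ≈ 10.6968

Area = 119.7, h_c = 10.7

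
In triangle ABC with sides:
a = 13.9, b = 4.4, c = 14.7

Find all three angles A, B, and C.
Law of cosines for each angle (a² = 193.21, b² = 19.36, c² = 216.09):
cos(A) = (b² + c² − a²)/(2bc) = (19.36 + 216.09 − 193.21)/(2·4.4·14.7) = 42.24/129.36 ≈ 0.326531  ⇒  A ≈ 70.9417°
cos(B) = (a² + c² − b²)/(2ac) = (193.21 + 216.09 − 19.36)/(2·13.9·14.7) = 389.94/408.66 ≈ 0.954192  ⇒  B ≈ 17.4093°
cos(C) = (a² + b² − c²)/(2ab) = (193.21 + 19.36 − 216.09)/(2·13.9·4.4) = -3.52/122.32 ≈ -0.028777  ⇒  C ≈ 91.649°
Check: A + B + C ≈ 180°

A = 70.94°, B = 17.41°, C = 91.65°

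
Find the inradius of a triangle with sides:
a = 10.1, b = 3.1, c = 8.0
r = Area/s where s is the semi-perimeter.
s = (10.1 + 3.1 + 8.0)/2 = 21.2/2 = 10.6
Area = √(s(s−a)(s−b)(s−c)) = √(10.6·0.5·7.5·2.6) ≈ √103.35 ≈ 10.1661
r ≈ 10.1661/10.6 ≈ 0.959068

r = 0.9591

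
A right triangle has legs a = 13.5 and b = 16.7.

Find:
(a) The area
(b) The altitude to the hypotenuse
(a) The legs are perpendicular, so Area = ½·a·b = ½·13.5·16.7 = ½·225.45 = 112.725
(b) Hypotenuse c = √(a² + b²) = √(182.25 + 278.89) = √461.14 ≈ 21.4742
    Area = ½·c·h_c  ⇒  h_c = 2·Area/c = 225.45/21.4742 ≈ 10.4987

Area = 112.725, h_c = 10.5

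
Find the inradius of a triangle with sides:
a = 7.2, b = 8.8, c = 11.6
r = Area/s where s is the semi-perimeter.
s = (7.2 + 8.8 + 11.6)/2 = 27.6/2 = 13.8
Area = √(s(s−a)(s−b)(s−c)) = √(13.8·6.6·5·2.2) ≈ √1001.88 ≈ 31.6525
r ≈ 31.6525/13.8 ≈ 2.29366

r = 2.294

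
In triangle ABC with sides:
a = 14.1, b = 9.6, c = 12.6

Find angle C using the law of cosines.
c² = a² + b² − 2ab·cos(C)  ⇒  cos(C) = (a² + b² − c²)/(2ab)
cos(C) = (14.1² + 9.6² − 12.6²)/(2·14.1·9.6) = (198.81 + 92.16 − 158.76)/270.72 = 132.21/270.72 ≈ 0.488364
C = arccos(0.488364) ≈ 60.7669°

C = 60.77°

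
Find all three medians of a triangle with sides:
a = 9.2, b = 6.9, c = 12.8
Median formula: m_a = ½√(2b² + 2c² − a²) (and cyclically). a² = 84.64, b² = 47.61, c² = 163.84.
m_a = ½√(2·47.61 + 2·163.84 − 84.64) = ½√338.26 ≈ ½·18.3918 ≈ 9.19592
m_b = ½√(2·84.64 + 2·163.84 − 47.61) = ½√449.35 ≈ ½·21.1979 ≈ 10.5989
m_c = ½√(2·84.64 + 2·47.61 − 163.84) = ½√100.66 ≈ ½·10.0329 ≈ 5.01647

m_a = 9.196, m_b = 10.6, m_c = 5.016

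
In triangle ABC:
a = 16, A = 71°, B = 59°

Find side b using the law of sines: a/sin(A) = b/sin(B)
a/sin(A) = b/sin(B)  ⇒  b = a·sin(B)/sin(A) = 16·sin(59°)/sin(71°)
sin(59°) ≈ 0.857167, sin(71°) ≈ 0.945519
b ≈ 16·0.857167/0.945519 ≈ 13.7147/0.945519 ≈ 14.5049

b = 14.5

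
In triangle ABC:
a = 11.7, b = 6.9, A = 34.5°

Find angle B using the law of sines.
a/sin(A) = b/sin(B)  ⇒  sin(B) = b·sin(A)/a = 6.9·sin(34.5°)/11.7
sin(34.5°) ≈ 0.566406
sin(B) ≈ 6.9·0.566406/11.7 ≈ 3.9082/11.7 ≈ 0.334034
B = arcsin(0.334034) ≈ 19.5138°
(Since b ≤ a we need B ≤ A, so the obtuse alternative 180° − 19.5138° ≈ 160.486° is rejected.)

B = 19.51°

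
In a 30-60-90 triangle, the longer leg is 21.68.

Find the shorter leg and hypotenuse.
In a 30-60-90 triangle the sides are in ratio 1 : √3 : 2, so short leg = long leg/√3 and hypotenuse = 2·(short leg).
Short leg = 21.68/√3 ≈ 21.68/1.73205 ≈ 12.517
Hypotenuse = 2·12.517 ≈ 25.0339

Short leg = 12.52, Hypotenuse = 25.03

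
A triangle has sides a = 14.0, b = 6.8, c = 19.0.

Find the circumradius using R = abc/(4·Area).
First find the area with Heron's formula.
s = (14.0 + 6.8 + 19.0)/2 = 19.9
Area = √(s(s−a)(s−b)(s−c)) = √(19.9·5.9·13.1·0.9) ≈ √1384.26 ≈ 37.2057
abc = 14.0·6.8·19.0 = 1808.8
R = abc/(4·Area) ≈ 1808.8/(4·37.2057) = 1808.8/148.823 ≈ 12.1541

R = 12.15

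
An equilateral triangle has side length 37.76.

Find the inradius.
r = Area/s with s the semi-perimeter.
Area = (√3/4)·37.76² = (√3/4)·1425.8176 ≈ 0.433013·1425.8176 ≈ 617.397
s = 3·37.76/2 = 56.64
r ≈ 617.397/56.64 ≈ 10.9004
(Equivalently r = side/(2√3) = 37.76/3.4641 ≈ 10.9004.)

r = 10.9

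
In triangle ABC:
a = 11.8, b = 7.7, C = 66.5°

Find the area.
Two sides and the included angle (SAS): A = ½·a·b·sin(C) = ½·11.8·7.7·sin(66.5°)
sin(66.5°) ≈ 0.91706
A ≈ ½·90.86·0.91706 = 45.43·0.91706 ≈ 41.662

Area = 41.66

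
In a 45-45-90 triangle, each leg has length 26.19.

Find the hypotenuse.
In a 45-45-90 triangle the sides are in ratio 1 : 1 : √2, so hypotenuse = leg·√2.
Hypotenuse = 26.19·√2 ≈ 26.19·1.41421 ≈ 37.0383

Hypotenuse = 26.19√2 = 37.04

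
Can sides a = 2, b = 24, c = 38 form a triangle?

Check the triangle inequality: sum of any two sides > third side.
a + b vs c: 2 + 24 = 26 ≤ 38  ✗
a + c vs b: 2 + 38 = 40 > 24  ✓
b + c vs a: 24 + 38 = 62 > 2  ✓

No: 2 + 24 = 26 is not > 38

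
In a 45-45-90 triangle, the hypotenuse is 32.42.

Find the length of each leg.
In a 45-45-90 triangle hypotenuse = leg·√2, so leg = hypotenuse/√2.
Leg = 32.42/√2 ≈ 32.42/1.41421 ≈ 22.9244

Each leg = 22.92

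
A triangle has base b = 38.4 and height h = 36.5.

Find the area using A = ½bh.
A = ½·b·h = ½·38.4·36.5 = ½·1401.6 = 700.8

Area = 700.8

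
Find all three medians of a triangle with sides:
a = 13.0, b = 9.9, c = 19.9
Median formula: m_a = ½√(2b² + 2c² − a²) (and cyclically). a² = 169, b² = 98.01, c² = 396.01.
m_a = ½√(2·98.01 + 2·396.01 − 169) = ½√819.04 ≈ ½·28.6189 ≈ 14.3094
m_b = ½√(2·169 + 2·396.01 − 98.01) = ½√1032.01 ≈ ½·32.1249 ≈ 16.0625
m_c = ½√(2·169 + 2·98.01 − 396.01) = ½√138.01 ≈ ½·11.7478 ≈ 5.87388

m_a = 14.31, m_b = 16.06, m_c = 5.874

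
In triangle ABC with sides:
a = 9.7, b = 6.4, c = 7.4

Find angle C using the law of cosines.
c² = a² + b² − 2ab·cos(C)  ⇒  cos(C) = (a² + b² − c²)/(2ab)
cos(C) = (9.7² + 6.4² − 7.4²)/(2·9.7·6.4) = (94.09 + 40.96 − 54.76)/124.16 = 80.29/124.16 ≈ 0.646666
C = arccos(0.646666) ≈ 49.7093°

C = 49.71°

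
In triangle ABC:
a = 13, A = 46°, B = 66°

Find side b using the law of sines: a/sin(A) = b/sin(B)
a/sin(A) = b/sin(B)  ⇒  b = a·sin(B)/sin(A) = 13·sin(66°)/sin(46°)
sin(66°) ≈ 0.913545, sin(46°) ≈ 0.71934
b ≈ 13·0.913545/0.71934 ≈ 11.8761/0.71934 ≈ 16.5097

b = 16.51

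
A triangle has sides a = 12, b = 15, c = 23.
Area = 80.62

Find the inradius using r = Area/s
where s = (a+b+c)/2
s = (12 + 15 + 23)/2 = 50/2 = 25
r = Area/s = 80.62/25 ≈ 3.2248

r = 3.225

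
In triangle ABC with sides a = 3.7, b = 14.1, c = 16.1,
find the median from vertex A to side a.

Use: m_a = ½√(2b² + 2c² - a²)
m_a = ½√(2·14.1² + 2·16.1² − 3.7²) = ½√(2·198.81 + 2·259.21 − 13.69) = ½√(397.62 + 518.42 − 13.69) = ½√902.35
√902.35 ≈ 30.0391, so m_a ≈ 15.0196

m_a = 15.02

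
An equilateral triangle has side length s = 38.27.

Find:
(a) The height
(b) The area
(a) The height splits the triangle into two 30-60-90 halves: h = s·√3/2 = 38.27·1.73205/2 ≈ 66.2856/2 ≈ 33.1428
(b) Area = (√3/4)·s² = (√3/4)·38.27² = (√3/4)·1464.5929 ≈ 0.433013·1464.5929 ≈ 634.187

Height = 33.14, Area = 634.2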